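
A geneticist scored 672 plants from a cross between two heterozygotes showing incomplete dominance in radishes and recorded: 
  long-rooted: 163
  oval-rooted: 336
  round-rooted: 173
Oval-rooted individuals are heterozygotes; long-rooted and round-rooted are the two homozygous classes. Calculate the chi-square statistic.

0.298

With incomplete dominance, a heterozygote × heterozygote cross gives a 1:2:1 phenotypic ratio.
Expected counts for N = 672 under a 1:2:1 ratio (total parts = 4):
  long-rooted: 672 × 1/4 = 168
  oval-rooted: 672 × 2/4 = 336
  round-rooted: 672 × 1/4 = 168
χ² = Σ (O − E)² / E
  long-rooted: (163 − 168)² / 168 = 0.1488
  oval-rooted: (336 − 336)² / 336 = 0.0000
  round-rooted: (173 − 168)² / 168 = 0.1488
χ² = 0.1488 + 0.0000 + 0.1488 = 0.2976 ≈ 0.298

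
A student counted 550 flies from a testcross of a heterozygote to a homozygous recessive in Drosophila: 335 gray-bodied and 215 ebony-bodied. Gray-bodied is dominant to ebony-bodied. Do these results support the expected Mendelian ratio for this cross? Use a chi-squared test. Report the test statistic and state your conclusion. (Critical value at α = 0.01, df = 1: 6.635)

A testcross of a heterozygote (Aa × aa) gives a 1:1 phenotypic ratio.
Expected counts for N = 550 under a 1:1 ratio (total parts = 2):
  gray-bodied: 550 × 1/2 = 275
  ebony-bodied: 550 × 1/2 = 275
χ² = Σ (O − E)² / E
  gray-bodied: (335 − 275)² / 275 = 13.0909
  ebony-bodied: (215 − 275)² / 275 = 13.0909
χ² = 13.0909 + 13.0909 = 26.1818 ≈ 26.182
Degrees of freedom = 2 − 1 = 1; critical value at α = 0.01 is 6.635.
Since 26.182 > 6.635, we reject the null hypothesis — the data do not fit the 1:1 ratio.

26.182; not consistent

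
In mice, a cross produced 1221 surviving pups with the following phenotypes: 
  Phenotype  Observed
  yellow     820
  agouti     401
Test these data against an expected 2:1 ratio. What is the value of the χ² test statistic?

0.133

Total ratio parts = 3. Expected numbers out of 1221:
  yellow: 1221 × 2/3 = 814
  agouti: 1221 × 1/3 = 407
χ² = Σ (O − E)² / E
  yellow: (820 − 814)² / 814 = 0.0442
  agouti: (401 − 407)² / 407 = 0.0885
χ² = 0.0442 + 0.0885 = 0.1327 ≈ 0.133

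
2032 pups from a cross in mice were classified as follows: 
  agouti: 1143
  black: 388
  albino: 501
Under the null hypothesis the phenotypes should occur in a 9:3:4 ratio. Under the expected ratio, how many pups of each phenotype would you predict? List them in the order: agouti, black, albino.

1143, 381, 508

Total ratio parts = 16. Expected numbers out of 2032:
  agouti: 2032 × 9/16 = 1143
  black: 2032 × 3/16 = 381
  albino: 2032 × 4/16 = 508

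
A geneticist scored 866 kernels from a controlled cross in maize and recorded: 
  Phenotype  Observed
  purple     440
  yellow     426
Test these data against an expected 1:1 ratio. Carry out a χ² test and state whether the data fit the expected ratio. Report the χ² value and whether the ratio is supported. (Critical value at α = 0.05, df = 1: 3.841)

0.226; consistent

Under the 1:1 hypothesis (Σ ratio = 2, N = 866):
  purple: 866 × 1/2 = 433
  yellow: 866 × 1/2 = 433
χ² = Σ (O − E)² / E
  purple: (440 − 433)² / 433 = 0.1132
  yellow: (426 − 433)² / 433 = 0.1132
χ² = 0.1132 + 0.1132 = 0.2264 ≈ 0.226
Degrees of freedom = 2 − 1 = 1; critical value at α = 0.05 is 3.841.
Since 0.226 < 3.841, we fail to reject the null hypothesis — the data are consistent with the 1:1 ratio.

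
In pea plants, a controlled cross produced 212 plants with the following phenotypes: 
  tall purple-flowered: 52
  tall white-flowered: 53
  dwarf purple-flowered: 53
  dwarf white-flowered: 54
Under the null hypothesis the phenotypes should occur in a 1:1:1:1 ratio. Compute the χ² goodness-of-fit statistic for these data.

0.038

Under the 1:1:1:1 hypothesis (Σ ratio = 4, N = 212):
  tall purple-flowered: 212 × 1/4 = 53
  tall white-flowered: 212 × 1/4 = 53
  dwarf purple-flowered: 212 × 1/4 = 53
  dwarf white-flowered: 212 × 1/4 = 53
χ² = Σ (O − E)² / E
  tall purple-flowered: (52 − 53)² / 53 = 0.0189
  tall white-flowered: (53 − 53)² / 53 = 0.0000
  dwarf purple-flowered: (53 − 53)² / 53 = 0.0000
  dwarf white-flowered: (54 − 53)² / 53 = 0.0189
χ² = 0.0189 + 0.0000 + 0.0000 + 0.0189 = 0.0378 ≈ 0.038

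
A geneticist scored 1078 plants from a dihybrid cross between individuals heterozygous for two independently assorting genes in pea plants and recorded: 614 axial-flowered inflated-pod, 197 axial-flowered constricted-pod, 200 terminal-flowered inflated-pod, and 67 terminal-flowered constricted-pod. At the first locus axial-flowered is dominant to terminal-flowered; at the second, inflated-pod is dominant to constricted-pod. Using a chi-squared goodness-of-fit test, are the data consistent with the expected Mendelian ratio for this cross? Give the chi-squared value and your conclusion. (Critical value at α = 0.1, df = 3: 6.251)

0.250; consistent

A dihybrid F₂ with independent assortment and complete dominance at both loci gives a 9:3:3:1 phenotypic ratio.
Under the 9:3:3:1 hypothesis (Σ ratio = 16, N = 1078):
  axial-flowered inflated-pod: 1078 × 9/16 = 606.375
  axial-flowered constricted-pod: 1078 × 3/16 = 202.125
  terminal-flowered inflated-pod: 1078 × 3/16 = 202.125
  terminal-flowered constricted-pod: 1078 × 1/16 = 67.375
χ² = Σ (O − E)² / E
  axial-flowered inflated-pod: (614 − 606.375)² / 606.375 = 0.0959
  axial-flowered constricted-pod: (197 − 202.125)² / 202.125 = 0.1299
  terminal-flowered inflated-pod: (200 − 202.125)² / 202.125 = 0.0223
  terminal-flowered constricted-pod: (67 − 67.375)² / 67.375 = 0.0021
χ² = 0.0959 + 0.1299 + 0.0223 + 0.0021 = 0.2502 ≈ 0.250
Degrees of freedom = 4 − 1 = 3; critical value at α = 0.1 is 6.251.
Since 0.250 < 6.251, we fail to reject the null hypothesis — the data are consistent with the 9:3:3:1 ratio.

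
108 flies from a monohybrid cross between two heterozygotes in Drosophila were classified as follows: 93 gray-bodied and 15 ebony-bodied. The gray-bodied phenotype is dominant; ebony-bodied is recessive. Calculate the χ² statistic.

7.111

For a monohybrid cross between heterozygotes with complete dominance, the expected phenotypic ratio is 3:1.
The 3:1 ratio has 4 parts, so with N = 108 the expected counts are:
  gray-bodied: 108 × 3/4 = 81
  ebony-bodied: 108 × 1/4 = 27
χ² = Σ (O − E)² / E
  gray-bodied: (93 − 81)² / 81 = 1.7778
  ebony-bodied: (15 − 27)² / 27 = 5.3333
χ² = 1.7778 + 5.3333 = 7.1111 ≈ 7.111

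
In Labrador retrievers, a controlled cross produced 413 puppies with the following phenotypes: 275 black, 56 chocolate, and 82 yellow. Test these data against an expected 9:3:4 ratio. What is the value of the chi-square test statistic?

18.152

Total ratio parts = 16. Expected numbers out of 413:
  black: 413 × 9/16 = 232.3125
  chocolate: 413 × 3/16 = 77.4375
  yellow: 413 × 4/16 = 103.25
χ² = Σ (O − E)² / E
  black: (275 − 232.3125)² / 232.3125 = 7.8438
  chocolate: (56 − 77.4375)² / 77.4375 = 5.9347
  yellow: (82 − 103.25)² / 103.25 = 4.3735
χ² = 7.8438 + 5.9347 + 4.3735 = 18.152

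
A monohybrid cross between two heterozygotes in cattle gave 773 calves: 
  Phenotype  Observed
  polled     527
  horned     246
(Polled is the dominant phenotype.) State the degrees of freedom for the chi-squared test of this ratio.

For a monohybrid cross between heterozygotes with complete dominance, the expected phenotypic ratio is 3:1.
A goodness-of-fit test with 2 phenotype classes has df = 2 − 1 = 1.

1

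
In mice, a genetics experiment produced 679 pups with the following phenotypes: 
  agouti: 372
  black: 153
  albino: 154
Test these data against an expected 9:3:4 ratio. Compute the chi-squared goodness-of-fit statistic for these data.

6.903

Expected counts for N = 679 under a 9:3:4 ratio (total parts = 16):
  agouti: 679 × 9/16 = 381.9375
  black: 679 × 3/16 = 127.3125
  albino: 679 × 4/16 = 169.75
χ² = Σ (O − E)² / E
  agouti: (372 − 381.9375)² / 381.9375 = 0.2586
  black: (153 − 127.3125)² / 127.3125 = 5.1829
  albino: (154 − 169.75)² / 169.75 = 1.4613
χ² = 0.2586 + 5.1829 + 1.4613 = 6.9028 ≈ 6.903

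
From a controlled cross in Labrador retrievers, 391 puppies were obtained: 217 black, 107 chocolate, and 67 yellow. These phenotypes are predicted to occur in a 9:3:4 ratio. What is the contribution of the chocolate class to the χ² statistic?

Expected counts for N = 391 under a 9:3:4 ratio (total parts = 16):
  black: 391 × 9/16 = 219.9375
  chocolate: 391 × 3/16 = 73.3125
  yellow: 391 × 4/16 = 97.75
Contribution of chocolate: (107 − 73.3125)² / 73.3125 = 15.4796

15.480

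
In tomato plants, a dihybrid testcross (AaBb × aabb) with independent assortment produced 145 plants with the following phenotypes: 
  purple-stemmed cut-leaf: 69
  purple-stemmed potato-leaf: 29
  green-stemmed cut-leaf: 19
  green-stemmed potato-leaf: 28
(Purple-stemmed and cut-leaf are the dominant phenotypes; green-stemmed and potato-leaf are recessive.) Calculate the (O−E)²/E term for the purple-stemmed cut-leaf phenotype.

A dihybrid testcross with independent assortment gives a 1:1:1:1 ratio.
Expected counts for N = 145 under a 1:1:1:1 ratio (total parts = 4):
  purple-stemmed cut-leaf: 145 × 1/4 = 36.25
  purple-stemmed potato-leaf: 145 × 1/4 = 36.25
  green-stemmed cut-leaf: 145 × 1/4 = 36.25
  green-stemmed potato-leaf: 145 × 1/4 = 36.25
Contribution of purple-stemmed cut-leaf: (69 − 36.25)² / 36.25 = 29.5879

29.588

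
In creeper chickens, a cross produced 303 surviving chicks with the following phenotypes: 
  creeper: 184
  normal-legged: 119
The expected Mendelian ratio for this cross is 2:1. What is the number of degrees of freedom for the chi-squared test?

1

A goodness-of-fit test with 2 phenotype classes has df = 2 − 1 = 1.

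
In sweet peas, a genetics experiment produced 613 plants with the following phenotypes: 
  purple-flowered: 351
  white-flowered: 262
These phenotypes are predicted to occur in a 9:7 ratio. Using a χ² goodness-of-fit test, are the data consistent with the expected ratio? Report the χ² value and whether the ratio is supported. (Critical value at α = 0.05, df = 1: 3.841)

Under the 9:7 hypothesis (Σ ratio = 16, N = 613):
  purple-flowered: 613 × 9/16 = 344.8125
  white-flowered: 613 × 7/16 = 268.1875
χ² = Σ (O − E)² / E
  purple-flowered: (351 − 344.8125)² / 344.8125 = 0.1110
  white-flowered: (262 − 268.1875)² / 268.1875 = 0.1428
χ² = 0.1110 + 0.1428 = 0.2538 ≈ 0.254
Degrees of freedom = 2 − 1 = 1; critical value at α = 0.05 is 3.841.
Since 0.254 < 3.841, we fail to reject the null hypothesis — the data are consistent with the 9:7 ratio.

0.254; consistent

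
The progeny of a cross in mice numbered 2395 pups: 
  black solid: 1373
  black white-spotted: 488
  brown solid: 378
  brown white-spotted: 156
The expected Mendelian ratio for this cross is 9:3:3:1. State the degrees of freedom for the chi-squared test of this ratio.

A goodness-of-fit test with 4 phenotype classes has df = 4 − 1 = 3.

3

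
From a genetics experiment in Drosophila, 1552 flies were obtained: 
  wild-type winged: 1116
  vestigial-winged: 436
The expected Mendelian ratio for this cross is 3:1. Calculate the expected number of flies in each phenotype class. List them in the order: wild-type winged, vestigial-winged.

Total ratio parts = 4. Expected numbers out of 1552:
  wild-type winged: 1552 × 3/4 = 1164
  vestigial-winged: 1552 × 1/4 = 388

1164, 388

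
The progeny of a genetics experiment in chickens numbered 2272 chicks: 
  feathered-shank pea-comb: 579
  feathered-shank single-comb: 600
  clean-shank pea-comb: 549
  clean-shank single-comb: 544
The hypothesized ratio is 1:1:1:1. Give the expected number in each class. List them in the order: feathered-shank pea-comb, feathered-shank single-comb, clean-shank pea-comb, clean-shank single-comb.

568, 568, 568, 568

Total ratio parts = 4. Expected numbers out of 2272:
  feathered-shank pea-comb: 2272 × 1/4 = 568
  feathered-shank single-comb: 2272 × 1/4 = 568
  clean-shank pea-comb: 2272 × 1/4 = 568
  clean-shank single-comb: 2272 × 1/4 = 568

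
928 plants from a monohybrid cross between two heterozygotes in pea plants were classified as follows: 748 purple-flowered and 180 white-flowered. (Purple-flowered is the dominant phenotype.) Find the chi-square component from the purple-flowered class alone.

For a monohybrid cross between heterozygotes with complete dominance, the expected phenotypic ratio is 3:1.
The 3:1 ratio has 4 parts, so with N = 928 the expected counts are:
  purple-flowered: 928 × 3/4 = 696
  white-flowered: 928 × 1/4 = 232
Contribution of purple-flowered: (748 − 696)² / 696 = 3.8851

3.885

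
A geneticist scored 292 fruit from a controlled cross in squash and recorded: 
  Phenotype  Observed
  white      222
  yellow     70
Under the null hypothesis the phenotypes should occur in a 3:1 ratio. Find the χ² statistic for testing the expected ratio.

0.164

The 3:1 ratio has 4 parts, so with N = 292 the expected counts are:
  white: 292 × 3/4 = 219
  yellow: 292 × 1/4 = 73
χ² = Σ (O − E)² / E
  white: (222 − 219)² / 219 = 0.0411
  yellow: (70 − 73)² / 73 = 0.1233
χ² = 0.0411 + 0.1233 = 0.1644 ≈ 0.164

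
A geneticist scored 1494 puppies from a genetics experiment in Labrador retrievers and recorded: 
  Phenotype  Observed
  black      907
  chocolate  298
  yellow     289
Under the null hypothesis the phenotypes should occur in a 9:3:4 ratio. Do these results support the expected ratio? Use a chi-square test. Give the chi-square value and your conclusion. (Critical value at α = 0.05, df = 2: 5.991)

The 9:3:4 ratio has 16 parts, so with N = 1494 the expected counts are:
  black: 1494 × 9/16 = 840.375
  chocolate: 1494 × 3/16 = 280.125
  yellow: 1494 × 4/16 = 373.5
χ² = Σ (O − E)² / E
  black: (907 − 840.375)² / 840.375 = 5.2820
  chocolate: (298 − 280.125)² / 280.125 = 1.1406
  yellow: (289 − 373.5)² / 373.5 = 19.1171
χ² = 5.2820 + 1.1406 + 19.1171 = 25.5397 ≈ 25.540
Degrees of freedom = 3 − 1 = 2; critical value at α = 0.05 is 5.991.
Since 25.540 > 5.991, we reject the null hypothesis — the data do not fit the 9:3:4 ratio.

25.540; not consistent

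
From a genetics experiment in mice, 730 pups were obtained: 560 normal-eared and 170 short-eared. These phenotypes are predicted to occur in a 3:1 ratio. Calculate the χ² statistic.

The 3:1 ratio has 4 parts, so with N = 730 the expected counts are:
  normal-eared: 730 × 3/4 = 547.5
  short-eared: 730 × 1/4 = 182.5
χ² = Σ (O − E)² / E
  normal-eared: (560 − 547.5)² / 547.5 = 0.2854
  short-eared: (170 − 182.5)² / 182.5 = 0.8562
χ² = 0.2854 + 0.8562 = 1.1416 ≈ 1.142

1.142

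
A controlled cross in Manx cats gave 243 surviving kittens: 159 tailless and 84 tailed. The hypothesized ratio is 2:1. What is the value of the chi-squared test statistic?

0.167

The 2:1 ratio has 3 parts, so with N = 243 the expected counts are:
  tailless: 243 × 2/3 = 162
  tailed: 243 × 1/3 = 81
χ² = Σ (O − E)² / E
  tailless: (159 − 162)² / 162 = 0.0556
  tailed: (84 − 81)² / 81 = 0.1111
χ² = 0.0556 + 0.1111 = 0.1667 ≈ 0.167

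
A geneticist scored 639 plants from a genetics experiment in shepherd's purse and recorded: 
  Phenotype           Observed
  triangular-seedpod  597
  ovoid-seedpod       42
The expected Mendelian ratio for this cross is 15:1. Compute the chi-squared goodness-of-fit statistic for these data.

0.114

Total ratio parts = 16. Expected numbers out of 639:
  triangular-seedpod: 639 × 15/16 = 599.0625
  ovoid-seedpod: 639 × 1/16 = 39.9375
χ² = Σ (O − E)² / E
  triangular-seedpod: (597 − 599.0625)² / 599.0625 = 0.0071
  ovoid-seedpod: (42 − 39.9375)² / 39.9375 = 0.1065
χ² = 0.0071 + 0.1065 = 0.1136 ≈ 0.114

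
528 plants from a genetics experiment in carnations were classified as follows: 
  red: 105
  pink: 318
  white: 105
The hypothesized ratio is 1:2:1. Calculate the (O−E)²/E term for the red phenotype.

5.523

Expected counts for N = 528 under a 1:2:1 ratio (total parts = 4):
  red: 528 × 1/4 = 132
  pink: 528 × 2/4 = 264
  white: 528 × 1/4 = 132
Contribution of red: (105 − 132)² / 132 = 5.5227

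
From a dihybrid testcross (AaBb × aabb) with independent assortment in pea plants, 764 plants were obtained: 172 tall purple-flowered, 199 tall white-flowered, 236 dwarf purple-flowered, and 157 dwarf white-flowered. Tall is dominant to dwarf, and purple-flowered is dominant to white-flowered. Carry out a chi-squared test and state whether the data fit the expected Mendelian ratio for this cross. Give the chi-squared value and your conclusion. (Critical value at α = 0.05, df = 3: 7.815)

A dihybrid testcross with independent assortment gives a 1:1:1:1 ratio.
Total ratio parts = 4. Expected numbers out of 764:
  tall purple-flowered: 764 × 1/4 = 191
  tall white-flowered: 764 × 1/4 = 191
  dwarf purple-flowered: 764 × 1/4 = 191
  dwarf white-flowered: 764 × 1/4 = 191
χ² = Σ (O − E)² / E
  tall purple-flowered: (172 − 191)² / 191 = 1.8901
  tall white-flowered: (199 − 191)² / 191 = 0.3351
  dwarf purple-flowered: (236 − 191)² / 191 = 10.6021
  dwarf white-flowered: (157 − 191)² / 191 = 6.0524
χ² = 1.8901 + 0.3351 + 10.6021 + 6.0524 = 18.8797 ≈ 18.880
Degrees of freedom = 4 − 1 = 3; critical value at α = 0.05 is 7.815.
Since 18.880 > 7.815, we reject the null hypothesis — the data do not fit the 1:1:1:1 ratio.

18.880; not consistent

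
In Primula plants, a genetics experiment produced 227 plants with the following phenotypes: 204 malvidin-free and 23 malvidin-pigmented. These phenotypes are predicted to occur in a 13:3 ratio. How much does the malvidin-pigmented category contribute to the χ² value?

8.991

Expected counts for N = 227 under a 13:3 ratio (total parts = 16):
  malvidin-free: 227 × 13/16 = 184.4375
  malvidin-pigmented: 227 × 3/16 = 42.5625
Contribution of malvidin-pigmented: (23 − 42.5625)² / 42.5625 = 8.9913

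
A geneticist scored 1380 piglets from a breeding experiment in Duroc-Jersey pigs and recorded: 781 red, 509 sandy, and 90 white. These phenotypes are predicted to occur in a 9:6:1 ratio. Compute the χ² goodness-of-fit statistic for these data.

0.332

Expected counts for N = 1380 under a 9:6:1 ratio (total parts = 16):
  red: 1380 × 9/16 = 776.25
  sandy: 1380 × 6/16 = 517.5
  white: 1380 × 1/16 = 86.25
χ² = Σ (O − E)² / E
  red: (781 − 776.25)² / 776.25 = 0.0291
  sandy: (509 − 517.5)² / 517.5 = 0.1396
  white: (90 − 86.25)² / 86.25 = 0.1630
χ² = 0.0291 + 0.1396 + 0.1630 = 0.3317 ≈ 0.332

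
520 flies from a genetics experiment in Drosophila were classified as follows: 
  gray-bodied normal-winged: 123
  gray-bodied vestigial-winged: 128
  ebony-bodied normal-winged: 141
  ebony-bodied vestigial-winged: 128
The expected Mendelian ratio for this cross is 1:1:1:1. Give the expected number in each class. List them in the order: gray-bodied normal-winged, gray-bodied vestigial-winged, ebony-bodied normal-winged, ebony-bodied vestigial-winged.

130, 130, 130, 130

Under the 1:1:1:1 hypothesis (Σ ratio = 4, N = 520):
  gray-bodied normal-winged: 520 × 1/4 = 130
  gray-bodied vestigial-winged: 520 × 1/4 = 130
  ebony-bodied normal-winged: 520 × 1/4 = 130
  ebony-bodied vestigial-winged: 520 × 1/4 = 130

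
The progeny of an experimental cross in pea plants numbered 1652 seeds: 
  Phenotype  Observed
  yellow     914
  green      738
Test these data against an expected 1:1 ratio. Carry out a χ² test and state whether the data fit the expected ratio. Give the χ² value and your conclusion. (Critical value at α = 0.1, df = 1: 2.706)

18.751; not consistent

Under the 1:1 hypothesis (Σ ratio = 2, N = 1652):
  yellow: 1652 × 1/2 = 826
  green: 1652 × 1/2 = 826
χ² = Σ (O − E)² / E
  yellow: (914 − 826)² / 826 = 9.3753
  green: (738 − 826)² / 826 = 9.3753
χ² = 9.3753 + 9.3753 = 18.7506 ≈ 18.751
Degrees of freedom = 2 − 1 = 1; critical value at α = 0.1 is 2.706.
Since 18.751 > 2.706, we reject the null hypothesis — the data do not fit the 1:1 ratio.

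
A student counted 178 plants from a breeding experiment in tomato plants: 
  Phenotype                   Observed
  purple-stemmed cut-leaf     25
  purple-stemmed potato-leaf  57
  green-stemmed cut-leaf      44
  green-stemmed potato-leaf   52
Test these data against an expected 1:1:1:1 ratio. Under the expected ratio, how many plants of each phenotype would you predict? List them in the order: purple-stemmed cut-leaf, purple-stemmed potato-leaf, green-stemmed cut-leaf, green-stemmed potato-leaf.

44.5, 44.5, 44.5, 44.5

Expected counts for N = 178 under a 1:1:1:1 ratio (total parts = 4):
  purple-stemmed cut-leaf: 178 × 1/4 = 44.5
  purple-stemmed potato-leaf: 178 × 1/4 = 44.5
  green-stemmed cut-leaf: 178 × 1/4 = 44.5
  green-stemmed potato-leaf: 178 × 1/4 = 44.5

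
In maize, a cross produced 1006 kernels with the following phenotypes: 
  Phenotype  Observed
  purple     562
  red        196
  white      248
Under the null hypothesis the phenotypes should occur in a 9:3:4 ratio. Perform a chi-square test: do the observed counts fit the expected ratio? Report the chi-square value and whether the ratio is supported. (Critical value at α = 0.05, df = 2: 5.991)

0.364; consistent

Under the 9:3:4 hypothesis (Σ ratio = 16, N = 1006):
  purple: 1006 × 9/16 = 565.875
  red: 1006 × 3/16 = 188.625
  white: 1006 × 4/16 = 251.5
χ² = Σ (O − E)² / E
  purple: (562 − 565.875)² / 565.875 = 0.0265
  red: (196 − 188.625)² / 188.625 = 0.2884
  white: (248 − 251.5)² / 251.5 = 0.0487
χ² = 0.0265 + 0.2884 + 0.0487 = 0.3636 ≈ 0.364
Degrees of freedom = 3 − 1 = 2; critical value at α = 0.05 is 5.991.
Since 0.364 < 5.991, we fail to reject the null hypothesis — the data are consistent with the 9:3:4 ratio.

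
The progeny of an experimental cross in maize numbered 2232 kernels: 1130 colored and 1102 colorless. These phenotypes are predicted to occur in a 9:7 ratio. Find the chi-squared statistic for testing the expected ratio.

28.674

Under the 9:7 hypothesis (Σ ratio = 16, N = 2232):
  colored: 2232 × 9/16 = 1255.5
  colorless: 2232 × 7/16 = 976.5
χ² = Σ (O − E)² / E
  colored: (1130 − 1255.5)² / 1255.5 = 12.5450
  colorless: (1102 − 976.5)² / 976.5 = 16.1293
χ² = 12.5450 + 16.1293 = 28.6743 ≈ 28.674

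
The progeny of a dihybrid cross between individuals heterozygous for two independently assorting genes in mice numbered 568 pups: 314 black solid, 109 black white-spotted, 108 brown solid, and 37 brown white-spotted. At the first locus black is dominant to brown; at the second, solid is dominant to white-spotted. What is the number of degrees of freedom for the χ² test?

3

A dihybrid F₂ with independent assortment and complete dominance at both loci gives a 9:3:3:1 phenotypic ratio.
A goodness-of-fit test with 4 phenotype classes has df = 4 − 1 = 3.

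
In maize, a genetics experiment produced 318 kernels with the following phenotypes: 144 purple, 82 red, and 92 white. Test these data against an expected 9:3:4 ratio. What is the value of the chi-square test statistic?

17.161

Under the 9:3:4 hypothesis (Σ ratio = 16, N = 318):
  purple: 318 × 9/16 = 178.875
  red: 318 × 3/16 = 59.625
  white: 318 × 4/16 = 79.5
χ² = Σ (O − E)² / E
  purple: (144 − 178.875)² / 178.875 = 6.7995
  red: (82 − 59.625)² / 59.625 = 8.3965
  white: (92 − 79.5)² / 79.5 = 1.9654
χ² = 6.7995 + 8.3965 + 1.9654 = 17.1614 ≈ 17.161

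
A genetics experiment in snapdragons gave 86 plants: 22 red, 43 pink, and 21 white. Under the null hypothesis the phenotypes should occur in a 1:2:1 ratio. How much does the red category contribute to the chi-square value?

0.012

Under the 1:2:1 hypothesis (Σ ratio = 4, N = 86):
  red: 86 × 1/4 = 21.5
  pink: 86 × 2/4 = 43
  white: 86 × 1/4 = 21.5
Contribution of red: (22 − 21.5)² / 21.5 = 0.0116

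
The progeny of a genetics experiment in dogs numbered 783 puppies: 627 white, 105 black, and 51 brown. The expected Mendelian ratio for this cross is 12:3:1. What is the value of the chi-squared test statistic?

14.686

Total ratio parts = 16. Expected numbers out of 783:
  white: 783 × 12/16 = 587.25
  black: 783 × 3/16 = 146.8125
  brown: 783 × 1/16 = 48.9375
χ² = Σ (O − E)² / E
  white: (627 − 587.25)² / 587.25 = 2.6906
  black: (105 − 146.8125)² / 146.8125 = 11.9083
  brown: (51 − 48.9375)² / 48.9375 = 0.0869
χ² = 2.6906 + 11.9083 + 0.0869 = 14.6858 ≈ 14.686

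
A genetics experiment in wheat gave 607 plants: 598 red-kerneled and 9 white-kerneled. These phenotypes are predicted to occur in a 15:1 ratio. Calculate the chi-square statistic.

23.544

Expected counts for N = 607 under a 15:1 ratio (total parts = 16):
  red-kerneled: 607 × 15/16 = 569.0625
  white-kerneled: 607 × 1/16 = 37.9375
χ² = Σ (O − E)² / E
  red-kerneled: (598 − 569.0625)² / 569.0625 = 1.4715
  white-kerneled: (9 − 37.9375)² / 37.9375 = 22.0726
χ² = 1.4715 + 22.0726 = 23.5441 ≈ 23.544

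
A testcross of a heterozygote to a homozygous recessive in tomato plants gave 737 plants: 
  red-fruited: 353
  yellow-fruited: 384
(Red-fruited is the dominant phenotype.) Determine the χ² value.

A testcross of a heterozygote (Aa × aa) gives a 1:1 phenotypic ratio.
Expected counts for N = 737 under a 1:1 ratio (total parts = 2):
  red-fruited: 737 × 1/2 = 368.5
  yellow-fruited: 737 × 1/2 = 368.5
χ² = Σ (O − E)² / E
  red-fruited: (353 − 368.5)² / 368.5 = 0.6520
  yellow-fruited: (384 − 368.5)² / 368.5 = 0.6520
χ² = 0.6520 + 0.6520 = 1.304

1.304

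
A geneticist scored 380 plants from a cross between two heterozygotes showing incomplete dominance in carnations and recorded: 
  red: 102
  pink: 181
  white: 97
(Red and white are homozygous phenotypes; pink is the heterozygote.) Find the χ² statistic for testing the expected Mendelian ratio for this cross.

0.984

With incomplete dominance, a heterozygote × heterozygote cross gives a 1:2:1 phenotypic ratio.
Under the 1:2:1 hypothesis (Σ ratio = 4, N = 380):
  red: 380 × 1/4 = 95
  pink: 380 × 2/4 = 190
  white: 380 × 1/4 = 95
χ² = Σ (O − E)² / E
  red: (102 − 95)² / 95 = 0.5158
  pink: (181 − 190)² / 190 = 0.4263
  white: (97 − 95)² / 95 = 0.0421
χ² = 0.5158 + 0.4263 + 0.0421 = 0.9842 ≈ 0.984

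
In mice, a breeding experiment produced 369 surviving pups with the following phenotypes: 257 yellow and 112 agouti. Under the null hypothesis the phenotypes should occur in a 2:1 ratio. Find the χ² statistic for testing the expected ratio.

Total ratio parts = 3. Expected numbers out of 369:
  yellow: 369 × 2/3 = 246
  agouti: 369 × 1/3 = 123
χ² = Σ (O − E)² / E
  yellow: (257 − 246)² / 246 = 0.4919
  agouti: (112 − 123)² / 123 = 0.9837
χ² = 0.4919 + 0.9837 = 1.4756 ≈ 1.476

1.476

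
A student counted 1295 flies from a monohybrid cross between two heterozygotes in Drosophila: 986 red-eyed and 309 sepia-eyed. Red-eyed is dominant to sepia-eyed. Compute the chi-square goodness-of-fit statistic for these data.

For a monohybrid cross between heterozygotes with complete dominance, the expected phenotypic ratio is 3:1.
Under the 3:1 hypothesis (Σ ratio = 4, N = 1295):
  red-eyed: 1295 × 3/4 = 971.25
  sepia-eyed: 1295 × 1/4 = 323.75
χ² = Σ (O − E)² / E
  red-eyed: (986 − 971.25)² / 971.25 = 0.2240
  sepia-eyed: (309 − 323.75)² / 323.75 = 0.6720
χ² = 0.2240 + 0.6720 = 0.896

0.896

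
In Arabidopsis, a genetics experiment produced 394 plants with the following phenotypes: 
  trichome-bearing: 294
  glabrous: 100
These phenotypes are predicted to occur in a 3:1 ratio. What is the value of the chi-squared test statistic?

0.030

Expected counts for N = 394 under a 3:1 ratio (total parts = 4):
  trichome-bearing: 394 × 3/4 = 295.5
  glabrous: 394 × 1/4 = 98.5
χ² = Σ (O − E)² / E
  trichome-bearing: (294 − 295.5)² / 295.5 = 0.0076
  glabrous: (100 − 98.5)² / 98.5 = 0.0228
χ² = 0.0076 + 0.0228 = 0.0304 ≈ 0.030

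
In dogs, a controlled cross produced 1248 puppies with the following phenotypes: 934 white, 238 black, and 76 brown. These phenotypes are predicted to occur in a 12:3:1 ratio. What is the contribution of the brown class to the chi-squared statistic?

Under the 12:3:1 hypothesis (Σ ratio = 16, N = 1248):
  white: 1248 × 12/16 = 936
  black: 1248 × 3/16 = 234
  brown: 1248 × 1/16 = 78
Contribution of brown: (76 − 78)² / 78 = 0.0513

0.051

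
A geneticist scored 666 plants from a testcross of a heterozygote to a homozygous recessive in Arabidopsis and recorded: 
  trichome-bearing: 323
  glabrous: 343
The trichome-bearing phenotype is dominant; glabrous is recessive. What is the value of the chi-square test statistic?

A testcross of a heterozygote (Aa × aa) gives a 1:1 phenotypic ratio.
Expected counts for N = 666 under a 1:1 ratio (total parts = 2):
  trichome-bearing: 666 × 1/2 = 333
  glabrous: 666 × 1/2 = 333
χ² = Σ (O − E)² / E
  trichome-bearing: (323 − 333)² / 333 = 0.3003
  glabrous: (343 − 333)² / 333 = 0.3003
χ² = 0.3003 + 0.3003 = 0.6006 ≈ 0.601

0.601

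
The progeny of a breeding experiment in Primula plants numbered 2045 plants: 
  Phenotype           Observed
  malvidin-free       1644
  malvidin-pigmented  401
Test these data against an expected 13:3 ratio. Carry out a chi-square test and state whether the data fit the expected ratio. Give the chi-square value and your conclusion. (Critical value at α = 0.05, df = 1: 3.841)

0.990; consistent

Total ratio parts = 16. Expected numbers out of 2045:
  malvidin-free: 2045 × 13/16 = 1661.5625
  malvidin-pigmented: 2045 × 3/16 = 383.4375
χ² = Σ (O − E)² / E
  malvidin-free: (1644 − 1661.5625)² / 1661.5625 = 0.1856
  malvidin-pigmented: (401 − 383.4375)² / 383.4375 = 0.8044
χ² = 0.1856 + 0.8044 = 0.990
Degrees of freedom = 2 − 1 = 1; critical value at α = 0.05 is 3.841.
Since 0.990 < 3.841, we fail to reject the null hypothesis — the data are consistent with the 13:3 ratio.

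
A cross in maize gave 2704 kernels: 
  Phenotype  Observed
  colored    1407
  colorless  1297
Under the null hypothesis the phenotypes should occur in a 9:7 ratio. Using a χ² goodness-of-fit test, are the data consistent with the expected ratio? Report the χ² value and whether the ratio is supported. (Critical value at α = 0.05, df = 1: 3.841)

Total ratio parts = 16. Expected numbers out of 2704:
  colored: 2704 × 9/16 = 1521
  colorless: 2704 × 7/16 = 1183
χ² = Σ (O − E)² / E
  colored: (1407 − 1521)² / 1521 = 8.5444
  colorless: (1297 − 1183)² / 1183 = 10.9856
χ² = 8.5444 + 10.9856 = 19.530
Degrees of freedom = 2 − 1 = 1; critical value at α = 0.05 is 3.841.
Since 19.530 > 3.841, we reject the null hypothesis — the data do not fit the 9:7 ratio.

19.530; not consistent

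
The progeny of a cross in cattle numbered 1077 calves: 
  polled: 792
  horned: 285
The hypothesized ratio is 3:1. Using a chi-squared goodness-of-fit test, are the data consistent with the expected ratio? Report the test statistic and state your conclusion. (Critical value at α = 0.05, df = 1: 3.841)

1.228; consistent

Under the 3:1 hypothesis (Σ ratio = 4, N = 1077):
  polled: 1077 × 3/4 = 807.75
  horned: 1077 × 1/4 = 269.25
χ² = Σ (O − E)² / E
  polled: (792 − 807.75)² / 807.75 = 0.3071
  horned: (285 − 269.25)² / 269.25 = 0.9213
χ² = 0.3071 + 0.9213 = 1.2284 ≈ 1.228
Degrees of freedom = 2 − 1 = 1; critical value at α = 0.05 is 3.841.
Since 1.228 < 3.841, we fail to reject the null hypothesis — the data are consistent with the 3:1 ratio.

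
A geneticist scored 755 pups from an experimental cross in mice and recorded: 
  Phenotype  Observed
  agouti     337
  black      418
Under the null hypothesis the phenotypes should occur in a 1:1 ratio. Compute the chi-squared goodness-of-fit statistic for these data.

Expected counts for N = 755 under a 1:1 ratio (total parts = 2):
  agouti: 755 × 1/2 = 377.5
  black: 755 × 1/2 = 377.5
χ² = Σ (O − E)² / E
  agouti: (337 − 377.5)² / 377.5 = 4.3450
  black: (418 − 377.5)² / 377.5 = 4.3450
χ² = 4.3450 + 4.3450 = 8.690

8.690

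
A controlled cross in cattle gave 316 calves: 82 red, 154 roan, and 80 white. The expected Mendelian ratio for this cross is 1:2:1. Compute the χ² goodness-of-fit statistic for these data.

Expected counts for N = 316 under a 1:2:1 ratio (total parts = 4):
  red: 316 × 1/4 = 79
  roan: 316 × 2/4 = 158
  white: 316 × 1/4 = 79
χ² = Σ (O − E)² / E
  red: (82 − 79)² / 79 = 0.1139
  roan: (154 − 158)² / 158 = 0.1013
  white: (80 − 79)² / 79 = 0.0127
χ² = 0.1139 + 0.1013 + 0.0127 = 0.2279 ≈ 0.228

0.228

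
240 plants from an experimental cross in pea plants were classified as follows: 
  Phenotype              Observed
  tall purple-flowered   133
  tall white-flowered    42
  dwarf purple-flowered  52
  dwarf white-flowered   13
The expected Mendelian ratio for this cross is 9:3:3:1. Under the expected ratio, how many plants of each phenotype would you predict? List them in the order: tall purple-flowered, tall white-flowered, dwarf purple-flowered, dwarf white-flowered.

Expected counts for N = 240 under a 9:3:3:1 ratio (total parts = 16):
  tall purple-flowered: 240 × 9/16 = 135
  tall white-flowered: 240 × 3/16 = 45
  dwarf purple-flowered: 240 × 3/16 = 45
  dwarf white-flowered: 240 × 1/16 = 15

135, 45, 45, 15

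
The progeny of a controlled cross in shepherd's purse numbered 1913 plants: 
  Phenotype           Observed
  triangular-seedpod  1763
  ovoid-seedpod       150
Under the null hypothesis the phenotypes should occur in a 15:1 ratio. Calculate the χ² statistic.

8.265

Expected counts for N = 1913 under a 15:1 ratio (total parts = 16):
  triangular-seedpod: 1913 × 15/16 = 1793.4375
  ovoid-seedpod: 1913 × 1/16 = 119.5625
χ² = Σ (O − E)² / E
  triangular-seedpod: (1763 − 1793.4375)² / 1793.4375 = 0.5166
  ovoid-seedpod: (150 − 119.5625)² / 119.5625 = 7.7486
χ² = 0.5166 + 7.7486 = 8.2652 ≈ 8.265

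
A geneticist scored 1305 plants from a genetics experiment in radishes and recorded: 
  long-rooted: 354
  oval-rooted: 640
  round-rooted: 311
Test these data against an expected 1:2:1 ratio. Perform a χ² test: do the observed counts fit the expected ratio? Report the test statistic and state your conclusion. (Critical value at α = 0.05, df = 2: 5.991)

Total ratio parts = 4. Expected numbers out of 1305:
  long-rooted: 1305 × 1/4 = 326.25
  oval-rooted: 1305 × 2/4 = 652.5
  round-rooted: 1305 × 1/4 = 326.25
χ² = Σ (O − E)² / E
  long-rooted: (354 − 326.25)² / 326.25 = 2.3603
  oval-rooted: (640 − 652.5)² / 652.5 = 0.2395
  round-rooted: (311 − 326.25)² / 326.25 = 0.7128
χ² = 2.3603 + 0.2395 + 0.7128 = 3.3126 ≈ 3.313
Degrees of freedom = 3 − 1 = 2; critical value at α = 0.05 is 5.991.
Since 3.313 < 5.991, we fail to reject the null hypothesis — the data are consistent with the 1:2:1 ratio.

3.313; consistent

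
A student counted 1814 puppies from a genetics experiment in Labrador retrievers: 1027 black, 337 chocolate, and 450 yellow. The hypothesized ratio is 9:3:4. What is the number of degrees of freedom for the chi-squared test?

A goodness-of-fit test with 3 phenotype classes has df = 3 − 1 = 2.

2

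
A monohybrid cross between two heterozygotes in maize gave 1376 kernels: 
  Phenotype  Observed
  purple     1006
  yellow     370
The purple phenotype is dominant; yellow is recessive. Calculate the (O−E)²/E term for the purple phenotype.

For a monohybrid cross between heterozygotes with complete dominance, the expected phenotypic ratio is 3:1.
Under the 3:1 hypothesis (Σ ratio = 4, N = 1376):
  purple: 1376 × 3/4 = 1032
  yellow: 1376 × 1/4 = 344
Contribution of purple: (1006 − 1032)² / 1032 = 0.6550

0.655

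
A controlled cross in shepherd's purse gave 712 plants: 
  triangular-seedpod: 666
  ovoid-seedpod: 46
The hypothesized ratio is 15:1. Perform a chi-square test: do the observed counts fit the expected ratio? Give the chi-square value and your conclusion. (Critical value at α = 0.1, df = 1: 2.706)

Under the 15:1 hypothesis (Σ ratio = 16, N = 712):
  triangular-seedpod: 712 × 15/16 = 667.5
  ovoid-seedpod: 712 × 1/16 = 44.5
χ² = Σ (O − E)² / E
  triangular-seedpod: (666 − 667.5)² / 667.5 = 0.0034
  ovoid-seedpod: (46 − 44.5)² / 44.5 = 0.0506
χ² = 0.0034 + 0.0506 = 0.054
Degrees of freedom = 2 − 1 = 1; critical value at α = 0.1 is 2.706.
Since 0.054 < 2.706, we fail to reject the null hypothesis — the data are consistent with the 15:1 ratio.

0.054; consistent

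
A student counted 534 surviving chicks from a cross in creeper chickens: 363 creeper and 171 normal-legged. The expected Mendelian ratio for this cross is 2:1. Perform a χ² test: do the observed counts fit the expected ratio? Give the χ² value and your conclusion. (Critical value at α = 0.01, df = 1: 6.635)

0.413; consistent

Expected counts for N = 534 under a 2:1 ratio (total parts = 3):
  creeper: 534 × 2/3 = 356
  normal-legged: 534 × 1/3 = 178
χ² = Σ (O − E)² / E
  creeper: (363 − 356)² / 356 = 0.1376
  normal-legged: (171 − 178)² / 178 = 0.2753
χ² = 0.1376 + 0.2753 = 0.4129 ≈ 0.413
Degrees of freedom = 2 − 1 = 1; critical value at α = 0.01 is 6.635.
Since 0.413 < 6.635, we fail to reject the null hypothesis — the data are consistent with the 2:1 ratio.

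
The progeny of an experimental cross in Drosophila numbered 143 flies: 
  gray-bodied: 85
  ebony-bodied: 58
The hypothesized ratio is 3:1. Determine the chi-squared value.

18.464

Expected counts for N = 143 under a 3:1 ratio (total parts = 4):
  gray-bodied: 143 × 3/4 = 107.25
  ebony-bodied: 143 × 1/4 = 35.75
χ² = Σ (O − E)² / E
  gray-bodied: (85 − 107.25)² / 107.25 = 4.6160
  ebony-bodied: (58 − 35.75)² / 35.75 = 13.8479
χ² = 4.6160 + 13.8479 = 18.4639 ≈ 18.464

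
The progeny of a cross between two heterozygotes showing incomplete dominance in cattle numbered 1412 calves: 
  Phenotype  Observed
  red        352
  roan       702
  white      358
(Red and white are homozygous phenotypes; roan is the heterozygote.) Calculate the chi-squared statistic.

With incomplete dominance, a heterozygote × heterozygote cross gives a 1:2:1 phenotypic ratio.
Total ratio parts = 4. Expected numbers out of 1412:
  red: 1412 × 1/4 = 353
  roan: 1412 × 2/4 = 706
  white: 1412 × 1/4 = 353
χ² = Σ (O − E)² / E
  red: (352 − 353)² / 353 = 0.0028
  roan: (702 − 706)² / 706 = 0.0227
  white: (358 − 353)² / 353 = 0.0708
χ² = 0.0028 + 0.0227 + 0.0708 = 0.0963 ≈ 0.096

0.096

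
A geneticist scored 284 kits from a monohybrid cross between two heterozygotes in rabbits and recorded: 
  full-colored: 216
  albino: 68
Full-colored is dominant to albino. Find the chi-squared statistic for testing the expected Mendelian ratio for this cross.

For a monohybrid cross between heterozygotes with complete dominance, the expected phenotypic ratio is 3:1.
Total ratio parts = 4. Expected numbers out of 284:
  full-colored: 284 × 3/4 = 213
  albino: 284 × 1/4 = 71
χ² = Σ (O − E)² / E
  full-colored: (216 − 213)² / 213 = 0.0423
  albino: (68 − 71)² / 71 = 0.1268
χ² = 0.0423 + 0.1268 = 0.1691 ≈ 0.169

0.169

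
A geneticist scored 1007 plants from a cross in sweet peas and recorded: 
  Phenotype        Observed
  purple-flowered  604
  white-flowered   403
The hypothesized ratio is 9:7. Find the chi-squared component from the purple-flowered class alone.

Expected counts for N = 1007 under a 9:7 ratio (total parts = 16):
  purple-flowered: 1007 × 9/16 = 566.4375
  white-flowered: 1007 × 7/16 = 440.5625
Contribution of purple-flowered: (604 − 566.4375)² / 566.4375 = 2.4909

2.491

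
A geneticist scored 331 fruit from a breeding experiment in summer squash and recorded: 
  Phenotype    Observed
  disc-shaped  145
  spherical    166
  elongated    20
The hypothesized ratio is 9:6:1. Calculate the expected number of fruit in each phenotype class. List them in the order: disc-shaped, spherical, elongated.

186.1875, 124.125, 20.6875

Total ratio parts = 16. Expected numbers out of 331:
  disc-shaped: 331 × 9/16 = 186.1875
  spherical: 331 × 6/16 = 124.125
  elongated: 331 × 1/16 = 20.6875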